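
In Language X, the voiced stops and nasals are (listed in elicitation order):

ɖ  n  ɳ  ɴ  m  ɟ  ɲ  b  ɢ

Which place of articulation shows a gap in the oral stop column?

Oral stop: /b/ (bilabial), /ɖ/ (retroflex), /ɟ/ (palatal), /ɢ/ (uvular).
Nasal: /m/ (bilabial), /n/ (alveolar), /ɳ/ (retroflex), /ɲ/ (palatal), /ɴ/ (uvular).
Every place of articulation has an oral stop member except alveolar, where /d/ would be expected.

alveolar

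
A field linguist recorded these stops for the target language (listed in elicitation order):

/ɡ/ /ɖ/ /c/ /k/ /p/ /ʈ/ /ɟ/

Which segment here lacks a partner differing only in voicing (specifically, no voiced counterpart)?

/p/

Retroflex: /ʈ/ ~ /ɖ/
Palatal: /c/ ~ /ɟ/
Velar: /k/ ~ /ɡ/
Bilabial: only /p/ (voiceless); no voiced partner.
So /p/ is the unpaired segment.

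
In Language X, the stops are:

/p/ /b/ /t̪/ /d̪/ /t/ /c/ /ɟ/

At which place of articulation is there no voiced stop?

place of articulation  voiceless  voiced  
bilabial          p         b       
dental            t̪        d̪      
alveolar          t         —       
palatal           c         ɟ       
Every place of articulation has a voiced member except alveolar, where /d/ would be expected.

alveolar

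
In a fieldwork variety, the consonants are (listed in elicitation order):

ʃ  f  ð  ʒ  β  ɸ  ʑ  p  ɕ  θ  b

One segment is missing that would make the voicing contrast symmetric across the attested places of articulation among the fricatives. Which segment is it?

place of articulation  voiceless  voiced  
bilabial          ɸ         β       
labiodental       f         —       
dental            θ         ð       
postalveolar      ʃ         ʒ       
alveolo-palatal   ɕ         ʑ       
The labiodental row has no voiced member, so the gap is the voiced labiodental fricative /v/.

/v/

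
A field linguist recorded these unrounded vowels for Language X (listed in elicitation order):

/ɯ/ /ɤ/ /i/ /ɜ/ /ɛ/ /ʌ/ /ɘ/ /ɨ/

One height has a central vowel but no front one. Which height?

high-mid

Front: /i/ (high), /ɛ/ (low-mid).
Central: /ɨ/ (high), /ɘ/ (high-mid), /ɜ/ (low-mid).
Back: /ɯ/ (high), /ɤ/ (high-mid), /ʌ/ (low-mid).
Every height has a front member except high-mid, where /e/ would be expected.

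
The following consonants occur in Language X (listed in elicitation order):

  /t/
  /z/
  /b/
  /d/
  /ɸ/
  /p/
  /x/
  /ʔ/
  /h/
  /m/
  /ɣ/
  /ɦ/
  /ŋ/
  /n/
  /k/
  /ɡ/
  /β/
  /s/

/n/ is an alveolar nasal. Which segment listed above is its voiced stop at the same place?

The voiced stop at the same place is a voiced alveolar stop — in this inventory, /d/.

/d/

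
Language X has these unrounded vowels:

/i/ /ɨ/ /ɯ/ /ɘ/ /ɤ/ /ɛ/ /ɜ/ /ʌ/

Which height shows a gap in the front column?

height            front     central   back    
high              i         ɨ         ɯ       
high-mid          —         ɘ         ɤ       
low-mid           ɛ         ɜ         ʌ       
Every height has a front member except high-mid, where /e/ would be expected.

high-mid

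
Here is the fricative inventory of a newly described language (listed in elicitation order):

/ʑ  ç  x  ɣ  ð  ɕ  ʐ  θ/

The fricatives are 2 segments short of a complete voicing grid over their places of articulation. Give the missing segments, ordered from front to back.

/ʂ/, /ʝ/

place of articulation  voiceless  voiced  
dental            θ         ð       
retroflex         —         ʐ       
alveolo-palatal   ɕ         ʑ       
palatal           ç         —       
velar             x         ɣ       
Gaps, from front to back: retroflex lacks voiceless (/ʂ/); palatal lacks voiced (/ʝ/).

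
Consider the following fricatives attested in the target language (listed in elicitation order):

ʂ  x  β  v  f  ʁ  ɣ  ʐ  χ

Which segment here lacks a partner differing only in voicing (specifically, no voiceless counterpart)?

/β/

Labiodental: /f/ ~ /v/
Retroflex: /ʂ/ ~ /ʐ/
Velar: /x/ ~ /ɣ/
Uvular: /χ/ ~ /ʁ/
Bilabial: only /β/ (voiced); no voiceless partner.
So /β/ is the unpaired segment.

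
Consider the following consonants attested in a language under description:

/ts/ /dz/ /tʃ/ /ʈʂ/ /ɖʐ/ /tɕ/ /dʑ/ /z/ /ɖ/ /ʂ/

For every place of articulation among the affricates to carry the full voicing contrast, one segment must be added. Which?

alveolar: voiceless /ts/, voiced /dz/.
postalveolar: voiceless /tʃ/, voiced —.
retroflex: voiceless /ʈʂ/, voiced /ɖʐ/.
alveolo-palatal: voiceless /tɕ/, voiced /dʑ/.
The postalveolar row has no voiced member, so the gap is the voiced postalveolar affricate /dʒ/.

/dʒ/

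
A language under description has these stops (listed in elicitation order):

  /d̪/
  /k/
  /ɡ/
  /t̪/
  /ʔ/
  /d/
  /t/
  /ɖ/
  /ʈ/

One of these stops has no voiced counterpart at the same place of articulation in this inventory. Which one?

Dental: /t̪/ ~ /d̪/
Alveolar: /t/ ~ /d/
Retroflex: /ʈ/ ~ /ɖ/
Velar: /k/ ~ /ɡ/
Glottal: only /ʔ/ (voiceless); no voiced partner.
So /ʔ/ is the unpaired segment.

/ʔ/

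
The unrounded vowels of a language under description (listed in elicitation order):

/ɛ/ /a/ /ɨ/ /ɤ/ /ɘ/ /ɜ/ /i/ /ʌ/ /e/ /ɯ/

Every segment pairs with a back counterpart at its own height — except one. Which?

/a/

High: /i/ ~ /ɨ/ ~ /ɯ/
High-mid: /e/ ~ /ɘ/ ~ /ɤ/
Low-mid: /ɛ/ ~ /ɜ/ ~ /ʌ/
Low: only /a/ (front); no back partner.
So /a/ is the unpaired segment.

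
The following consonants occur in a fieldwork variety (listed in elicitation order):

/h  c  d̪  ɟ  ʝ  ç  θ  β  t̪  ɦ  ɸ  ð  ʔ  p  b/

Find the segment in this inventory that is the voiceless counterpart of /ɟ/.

/c/

/ɟ/ is a voiced palatal stop.
The voiceless counterpart is a voiceless palatal stop — in this inventory, /c/.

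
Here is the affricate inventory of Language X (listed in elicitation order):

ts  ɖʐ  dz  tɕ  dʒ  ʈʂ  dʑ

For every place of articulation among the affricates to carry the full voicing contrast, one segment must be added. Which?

/tʃ/

alveolar: voiceless /ts/, voiced /dz/.
postalveolar: voiceless —, voiced /dʒ/.
retroflex: voiceless /ʈʂ/, voiced /ɖʐ/.
alveolo-palatal: voiceless /tɕ/, voiced /dʑ/.
The postalveolar row has no voiceless member, so the gap is the voiceless postalveolar affricate /tʃ/.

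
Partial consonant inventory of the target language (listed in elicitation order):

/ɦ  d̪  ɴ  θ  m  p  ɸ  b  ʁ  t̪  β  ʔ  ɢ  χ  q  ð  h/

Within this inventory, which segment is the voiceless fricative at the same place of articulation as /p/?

/ɸ/

/p/ is a voiceless bilabial stop.
The voiceless fricative at the same place is a voiceless bilabial fricative — in this inventory, /ɸ/.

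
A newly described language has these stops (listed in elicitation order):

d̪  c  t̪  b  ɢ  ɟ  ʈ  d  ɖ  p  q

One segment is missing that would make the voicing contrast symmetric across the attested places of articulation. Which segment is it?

place of articulation  voiceless  voiced  
bilabial          p         b       
dental            t̪        d̪      
alveolar          —         d       
retroflex         ʈ         ɖ       
palatal           c         ɟ       
uvular            q         ɢ       
The alveolar row has no voiceless member, so the gap is the voiceless alveolar stop /t/.

/t/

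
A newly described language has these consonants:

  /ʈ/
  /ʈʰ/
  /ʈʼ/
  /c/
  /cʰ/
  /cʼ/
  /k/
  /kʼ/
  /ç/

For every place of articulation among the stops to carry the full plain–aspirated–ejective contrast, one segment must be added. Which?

Plain: /ʈ/ (retroflex), /c/ (palatal), /k/ (velar).
Aspirated: /ʈʰ/ (retroflex), /cʰ/ (palatal).
Ejective: /ʈʼ/ (retroflex), /cʼ/ (palatal), /kʼ/ (velar).
The velar row has no aspirated member, so the gap is the aspirated velar stop /kʰ/.

/kʰ/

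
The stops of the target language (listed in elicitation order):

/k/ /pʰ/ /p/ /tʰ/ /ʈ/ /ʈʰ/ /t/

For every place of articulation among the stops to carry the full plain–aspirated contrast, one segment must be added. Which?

bilabial: plain /p/, aspirated /pʰ/.
alveolar: plain /t/, aspirated /tʰ/.
retroflex: plain /ʈ/, aspirated /ʈʰ/.
velar: plain /k/, aspirated —.
The velar row has no aspirated member, so the gap is the aspirated velar stop /kʰ/.

/kʰ/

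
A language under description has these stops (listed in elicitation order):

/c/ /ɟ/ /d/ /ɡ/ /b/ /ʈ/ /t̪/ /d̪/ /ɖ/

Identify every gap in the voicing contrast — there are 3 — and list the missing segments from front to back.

place of articulation  voiceless  voiced  
bilabial          —         b       
dental            t̪        d̪      
alveolar          —         d       
retroflex         ʈ         ɖ       
palatal           c         ɟ       
velar             —         ɡ       
Gaps, from front to back: bilabial lacks voiceless (/p/); alveolar lacks voiceless (/t/); velar lacks voiceless (/k/).

/p/, /t/, /k/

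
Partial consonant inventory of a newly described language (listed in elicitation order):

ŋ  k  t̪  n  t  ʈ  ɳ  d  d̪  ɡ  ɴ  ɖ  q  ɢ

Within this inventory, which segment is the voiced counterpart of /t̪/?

/t̪/ is a voiceless dental stop.
The voiced counterpart is a voiced dental stop — in this inventory, /d̪/.

/d̪/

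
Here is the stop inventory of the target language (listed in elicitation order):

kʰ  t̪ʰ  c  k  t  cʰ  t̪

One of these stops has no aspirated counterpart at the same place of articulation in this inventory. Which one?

Dental: /t̪/ ~ /t̪ʰ/
Palatal: /c/ ~ /cʰ/
Velar: /k/ ~ /kʰ/
Alveolar: only /t/ (plain); no aspirated partner.
So /t/ is the unpaired segment.

/t/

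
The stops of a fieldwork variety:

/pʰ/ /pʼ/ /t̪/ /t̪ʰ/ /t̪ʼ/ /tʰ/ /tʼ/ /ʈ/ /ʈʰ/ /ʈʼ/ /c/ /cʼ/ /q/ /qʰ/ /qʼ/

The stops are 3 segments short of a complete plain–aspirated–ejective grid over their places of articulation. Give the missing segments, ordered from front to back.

/p/, /t/, /cʰ/

Plain: /t̪/ (dental), /ʈ/ (retroflex), /c/ (palatal), /q/ (uvular).
Aspirated: /pʰ/ (bilabial), /t̪ʰ/ (dental), /tʰ/ (alveolar), /ʈʰ/ (retroflex), /qʰ/ (uvular).
Ejective: /pʼ/ (bilabial), /t̪ʼ/ (dental), /tʼ/ (alveolar), /ʈʼ/ (retroflex), /cʼ/ (palatal), /qʼ/ (uvular).
Gaps, from front to back: bilabial lacks plain (/p/); alveolar lacks plain (/t/); palatal lacks aspirated (/cʰ/).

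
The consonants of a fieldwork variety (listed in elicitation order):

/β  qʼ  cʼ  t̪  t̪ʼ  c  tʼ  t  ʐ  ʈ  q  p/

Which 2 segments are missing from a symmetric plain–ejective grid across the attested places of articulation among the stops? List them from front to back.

/pʼ/, /ʈʼ/

Plain: /p/ (bilabial), /t̪/ (dental), /t/ (alveolar), /ʈ/ (retroflex), /c/ (palatal), /q/ (uvular).
Ejective: /t̪ʼ/ (dental), /tʼ/ (alveolar), /cʼ/ (palatal), /qʼ/ (uvular).
Gaps, from front to back: bilabial lacks ejective (/pʼ/); retroflex lacks ejective (/ʈʼ/).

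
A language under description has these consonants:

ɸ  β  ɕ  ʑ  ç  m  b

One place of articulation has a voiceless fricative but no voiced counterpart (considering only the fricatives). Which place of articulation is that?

palatal

bilabial: voiceless /ɸ/, voiced /β/.
alveolo-palatal: voiceless /ɕ/, voiced /ʑ/.
palatal: voiceless /ç/, voiced —.
Every place of articulation has a voiced member except palatal, where /ʝ/ would be expected.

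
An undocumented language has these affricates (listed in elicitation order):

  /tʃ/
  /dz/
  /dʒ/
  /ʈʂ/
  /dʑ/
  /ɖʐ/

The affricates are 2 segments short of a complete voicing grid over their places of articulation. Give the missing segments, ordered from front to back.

alveolar: voiceless —, voiced /dz/.
postalveolar: voiceless /tʃ/, voiced /dʒ/.
retroflex: voiceless /ʈʂ/, voiced /ɖʐ/.
alveolo-palatal: voiceless —, voiced /dʑ/.
Gaps, from front to back: alveolar lacks voiceless (/ts/); alveolo-palatal lacks voiceless (/tɕ/).

/ts/, /tɕ/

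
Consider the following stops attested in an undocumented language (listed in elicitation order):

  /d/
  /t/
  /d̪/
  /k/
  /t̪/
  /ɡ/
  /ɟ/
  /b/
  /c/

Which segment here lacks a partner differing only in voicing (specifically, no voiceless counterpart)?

Dental: /t̪/ ~ /d̪/
Alveolar: /t/ ~ /d/
Palatal: /c/ ~ /ɟ/
Velar: /k/ ~ /ɡ/
Bilabial: only /b/ (voiced); no voiceless partner.
So /b/ is the unpaired segment.

/b/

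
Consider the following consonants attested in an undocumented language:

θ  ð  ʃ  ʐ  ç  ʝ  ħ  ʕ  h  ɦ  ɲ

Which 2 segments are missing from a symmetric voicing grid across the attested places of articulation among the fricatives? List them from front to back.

/ʒ/, /ʂ/

place of articulation  voiceless  voiced  
dental            θ         ð       
postalveolar      ʃ         —       
retroflex         —         ʐ       
palatal           ç         ʝ       
pharyngeal        ħ         ʕ       
glottal           h         ɦ       
Gaps, from front to back: postalveolar lacks voiced (/ʒ/); retroflex lacks voiceless (/ʂ/).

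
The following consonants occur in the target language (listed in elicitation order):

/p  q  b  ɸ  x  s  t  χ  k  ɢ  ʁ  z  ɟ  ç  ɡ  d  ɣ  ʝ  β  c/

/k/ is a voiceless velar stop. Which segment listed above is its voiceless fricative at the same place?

The voiceless fricative at the same place is a voiceless velar fricative — in this inventory, /x/.

/x/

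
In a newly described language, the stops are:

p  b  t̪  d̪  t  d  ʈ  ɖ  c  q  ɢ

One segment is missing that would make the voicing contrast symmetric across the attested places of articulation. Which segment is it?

/ɟ/

bilabial: voiceless /p/, voiced /b/.
dental: voiceless /t̪/, voiced /d̪/.
alveolar: voiceless /t/, voiced /d/.
retroflex: voiceless /ʈ/, voiced /ɖ/.
palatal: voiceless /c/, voiced —.
uvular: voiceless /q/, voiced /ɢ/.
The palatal row has no voiced member, so the gap is the voiced palatal stop /ɟ/.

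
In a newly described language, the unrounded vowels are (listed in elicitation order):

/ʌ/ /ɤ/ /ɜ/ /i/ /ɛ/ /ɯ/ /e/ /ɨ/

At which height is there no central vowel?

high-mid

Front: /i/ (high), /e/ (high-mid), /ɛ/ (low-mid).
Central: /ɨ/ (high), /ɜ/ (low-mid).
Back: /ɯ/ (high), /ɤ/ (high-mid), /ʌ/ (low-mid).
Every height has a central member except high-mid, where /ɘ/ would be expected.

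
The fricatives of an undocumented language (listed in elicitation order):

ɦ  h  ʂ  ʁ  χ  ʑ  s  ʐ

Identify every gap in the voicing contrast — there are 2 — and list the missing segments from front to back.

alveolar: voiceless /s/, voiced —.
retroflex: voiceless /ʂ/, voiced /ʐ/.
alveolo-palatal: voiceless —, voiced /ʑ/.
uvular: voiceless /χ/, voiced /ʁ/.
glottal: voiceless /h/, voiced /ɦ/.
Gaps, from front to back: alveolar lacks voiced (/z/); alveolo-palatal lacks voiceless (/ɕ/).

/z/, /ɕ/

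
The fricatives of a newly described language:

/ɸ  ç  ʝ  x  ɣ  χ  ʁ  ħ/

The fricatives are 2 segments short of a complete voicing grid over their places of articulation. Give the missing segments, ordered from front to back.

place of articulation  voiceless  voiced  
bilabial          ɸ         —       
palatal           ç         ʝ       
velar             x         ɣ       
uvular            χ         ʁ       
pharyngeal        ħ         —       
Gaps, from front to back: bilabial lacks voiced (/β/); pharyngeal lacks voiced (/ʕ/).

/β/, /ʕ/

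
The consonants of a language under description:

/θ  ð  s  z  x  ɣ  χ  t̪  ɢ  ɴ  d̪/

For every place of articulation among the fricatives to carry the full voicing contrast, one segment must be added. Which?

dental: voiceless /θ/, voiced /ð/.
alveolar: voiceless /s/, voiced /z/.
velar: voiceless /x/, voiced /ɣ/.
uvular: voiceless /χ/, voiced —.
The uvular row has no voiced member, so the gap is the voiced uvular fricative /ʁ/.

/ʁ/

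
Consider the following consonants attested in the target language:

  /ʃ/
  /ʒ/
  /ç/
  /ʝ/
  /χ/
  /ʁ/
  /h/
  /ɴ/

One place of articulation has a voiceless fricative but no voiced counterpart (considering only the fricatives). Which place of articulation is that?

glottal

Voiceless: /ʃ/ (postalveolar), /ç/ (palatal), /χ/ (uvular), /h/ (glottal).
Voiced: /ʒ/ (postalveolar), /ʝ/ (palatal), /ʁ/ (uvular).
Every place of articulation has a voiced member except glottal, where /ɦ/ would be expected.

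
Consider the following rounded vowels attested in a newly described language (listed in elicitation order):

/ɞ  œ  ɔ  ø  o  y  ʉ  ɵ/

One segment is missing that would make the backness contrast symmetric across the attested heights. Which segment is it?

height            front     central   back    
high              y         ʉ         —       
high-mid          ø         ɵ         o       
low-mid           œ         ɞ         ɔ       
The high row has no back member, so the gap is the high back rounded vowel /u/.

/u/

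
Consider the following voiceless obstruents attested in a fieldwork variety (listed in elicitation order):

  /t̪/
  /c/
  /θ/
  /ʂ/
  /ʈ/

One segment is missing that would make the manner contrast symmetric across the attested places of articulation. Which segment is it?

place of articulation  stop      fricative
dental            t̪        θ       
retroflex         ʈ         ʂ       
palatal           c         —       
The palatal row has no fricative member, so the gap is the palatal fricative /ç/.

/ç/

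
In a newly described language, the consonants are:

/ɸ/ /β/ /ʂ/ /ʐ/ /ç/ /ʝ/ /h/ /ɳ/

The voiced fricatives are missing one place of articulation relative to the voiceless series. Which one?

Voiceless: /ɸ/ (bilabial), /ʂ/ (retroflex), /ç/ (palatal), /h/ (glottal).
Voiced: /β/ (bilabial), /ʐ/ (retroflex), /ʝ/ (palatal).
Every place of articulation has a voiced member except glottal, where /ɦ/ would be expected.

glottal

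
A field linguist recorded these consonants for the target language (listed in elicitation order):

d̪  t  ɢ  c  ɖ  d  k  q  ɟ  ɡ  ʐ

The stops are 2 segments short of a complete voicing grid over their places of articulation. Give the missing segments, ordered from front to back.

Voiceless: /t/ (alveolar), /c/ (palatal), /k/ (velar), /q/ (uvular).
Voiced: /d̪/ (dental), /d/ (alveolar), /ɖ/ (retroflex), /ɟ/ (palatal), /ɡ/ (velar), /ɢ/ (uvular).
Gaps, from front to back: dental lacks voiceless (/t̪/); retroflex lacks voiceless (/ʈ/).

/t̪/, /ʈ/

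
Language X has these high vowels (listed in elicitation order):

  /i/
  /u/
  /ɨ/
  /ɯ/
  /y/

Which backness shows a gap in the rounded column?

backness          unrounded  rounded 
front             i         y       
central           ɨ         —       
back              ɯ         u       
Every backness has a rounded member except central, where /ʉ/ would be expected.

central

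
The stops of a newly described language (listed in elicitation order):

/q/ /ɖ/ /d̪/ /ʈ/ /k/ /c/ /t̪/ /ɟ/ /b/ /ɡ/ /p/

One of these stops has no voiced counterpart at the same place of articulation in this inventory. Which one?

Bilabial: /p/ ~ /b/
Dental: /t̪/ ~ /d̪/
Retroflex: /ʈ/ ~ /ɖ/
Palatal: /c/ ~ /ɟ/
Velar: /k/ ~ /ɡ/
Uvular: only /q/ (voiceless); no voiced partner.
So /q/ is the unpaired segment.

/q/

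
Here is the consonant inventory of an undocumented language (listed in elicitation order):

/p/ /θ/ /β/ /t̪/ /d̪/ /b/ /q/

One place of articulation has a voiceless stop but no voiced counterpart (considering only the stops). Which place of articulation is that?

bilabial: voiceless /p/, voiced /b/.
dental: voiceless /t̪/, voiced /d̪/.
uvular: voiceless /q/, voiced —.
Every place of articulation has a voiced member except uvular, where /ɢ/ would be expected.

uvular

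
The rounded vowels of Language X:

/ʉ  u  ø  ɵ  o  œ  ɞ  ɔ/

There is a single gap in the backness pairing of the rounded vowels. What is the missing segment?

/y/

height            front     central   back    
high              —         ʉ         u       
high-mid          ø         ɵ         o       
low-mid           œ         ɞ         ɔ       
The high row has no front member, so the gap is the high front rounded vowel /y/.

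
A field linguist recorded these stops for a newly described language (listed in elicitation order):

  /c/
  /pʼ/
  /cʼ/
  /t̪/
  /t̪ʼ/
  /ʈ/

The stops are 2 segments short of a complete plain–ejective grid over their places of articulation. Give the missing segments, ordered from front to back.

bilabial: plain —, ejective /pʼ/.
dental: plain /t̪/, ejective /t̪ʼ/.
retroflex: plain /ʈ/, ejective —.
palatal: plain /c/, ejective /cʼ/.
Gaps, from front to back: bilabial lacks plain (/p/); retroflex lacks ejective (/ʈʼ/).

/p/, /ʈʼ/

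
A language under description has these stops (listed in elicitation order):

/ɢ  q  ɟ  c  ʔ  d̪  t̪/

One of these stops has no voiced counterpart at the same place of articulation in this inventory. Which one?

/ʔ/

Dental: /t̪/ ~ /d̪/
Palatal: /c/ ~ /ɟ/
Uvular: /q/ ~ /ɢ/
Glottal: only /ʔ/ (voiceless); no voiced partner.
So /ʔ/ is the unpaired segment.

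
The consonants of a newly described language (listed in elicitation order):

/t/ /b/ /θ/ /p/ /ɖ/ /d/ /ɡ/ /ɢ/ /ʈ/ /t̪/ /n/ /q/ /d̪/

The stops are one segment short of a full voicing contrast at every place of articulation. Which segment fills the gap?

/k/

Voiceless: /p/ (bilabial), /t̪/ (dental), /t/ (alveolar), /ʈ/ (retroflex), /q/ (uvular).
Voiced: /b/ (bilabial), /d̪/ (dental), /d/ (alveolar), /ɖ/ (retroflex), /ɡ/ (velar), /ɢ/ (uvular).
The velar row has no voiceless member, so the gap is the voiceless velar stop /k/.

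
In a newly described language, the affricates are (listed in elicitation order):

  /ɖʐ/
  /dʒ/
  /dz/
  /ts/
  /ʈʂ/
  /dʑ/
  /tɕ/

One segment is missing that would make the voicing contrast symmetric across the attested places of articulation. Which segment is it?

/tʃ/

alveolar: voiceless /ts/, voiced /dz/.
postalveolar: voiceless —, voiced /dʒ/.
retroflex: voiceless /ʈʂ/, voiced /ɖʐ/.
alveolo-palatal: voiceless /tɕ/, voiced /dʑ/.
The postalveolar row has no voiceless member, so the gap is the voiceless postalveolar affricate /tʃ/.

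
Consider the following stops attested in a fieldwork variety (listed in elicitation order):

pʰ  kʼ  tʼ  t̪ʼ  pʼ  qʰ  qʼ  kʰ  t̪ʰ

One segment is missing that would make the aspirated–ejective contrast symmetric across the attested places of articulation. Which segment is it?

/tʰ/

place of articulation  aspirated  ejective
bilabial          pʰ        pʼ      
dental            t̪ʰ       t̪ʼ     
alveolar          —         tʼ      
velar             kʰ        kʼ      
uvular            qʰ        qʼ      
The alveolar row has no aspirated member, so the gap is the aspirated alveolar stop /tʰ/.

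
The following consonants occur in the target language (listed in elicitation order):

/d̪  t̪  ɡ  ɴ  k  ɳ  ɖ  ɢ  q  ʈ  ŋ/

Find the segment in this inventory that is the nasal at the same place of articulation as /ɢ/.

/ɴ/

/ɢ/ is a voiced uvular stop.
The nasal at the same place is an uvular nasal — in this inventory, /ɴ/.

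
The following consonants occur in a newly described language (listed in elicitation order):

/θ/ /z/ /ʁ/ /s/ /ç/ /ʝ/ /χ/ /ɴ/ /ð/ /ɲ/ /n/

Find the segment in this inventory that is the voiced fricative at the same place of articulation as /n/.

/n/ is an alveolar nasal.
The voiced fricative at the same place is a voiced alveolar fricative — in this inventory, /z/.

/z/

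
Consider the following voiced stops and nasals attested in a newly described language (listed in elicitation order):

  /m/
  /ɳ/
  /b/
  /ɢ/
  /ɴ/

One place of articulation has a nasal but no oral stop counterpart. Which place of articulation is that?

retroflex

place of articulation  oral stop  nasal   
bilabial          b         m       
retroflex         —         ɳ       
uvular            ɢ         ɴ       
Every place of articulation has an oral stop member except retroflex, where /ɖ/ would be expected.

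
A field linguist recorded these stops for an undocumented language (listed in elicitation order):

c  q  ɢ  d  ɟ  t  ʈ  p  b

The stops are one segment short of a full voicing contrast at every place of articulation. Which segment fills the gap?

bilabial: voiceless /p/, voiced /b/.
alveolar: voiceless /t/, voiced /d/.
retroflex: voiceless /ʈ/, voiced —.
palatal: voiceless /c/, voiced /ɟ/.
uvular: voiceless /q/, voiced /ɢ/.
The retroflex row has no voiced member, so the gap is the voiced retroflex stop /ɖ/.

/ɖ/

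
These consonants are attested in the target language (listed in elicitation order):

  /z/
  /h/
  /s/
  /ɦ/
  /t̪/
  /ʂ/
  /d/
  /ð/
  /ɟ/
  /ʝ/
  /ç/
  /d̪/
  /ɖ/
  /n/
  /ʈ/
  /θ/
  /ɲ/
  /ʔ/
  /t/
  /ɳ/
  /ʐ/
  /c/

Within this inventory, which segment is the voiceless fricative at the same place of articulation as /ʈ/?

/ʂ/

/ʈ/ is a voiceless retroflex stop.
The voiceless fricative at the same place is a voiceless retroflex fricative — in this inventory, /ʂ/.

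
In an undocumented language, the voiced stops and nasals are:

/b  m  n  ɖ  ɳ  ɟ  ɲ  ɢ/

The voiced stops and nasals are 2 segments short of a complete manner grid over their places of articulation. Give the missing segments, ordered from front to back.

/d/, /ɴ/

bilabial: oral stop /b/, nasal /m/.
alveolar: oral stop —, nasal /n/.
retroflex: oral stop /ɖ/, nasal /ɳ/.
palatal: oral stop /ɟ/, nasal /ɲ/.
uvular: oral stop /ɢ/, nasal —.
Gaps, from front to back: alveolar lacks oral stop (/d/); uvular lacks nasal (/ɴ/).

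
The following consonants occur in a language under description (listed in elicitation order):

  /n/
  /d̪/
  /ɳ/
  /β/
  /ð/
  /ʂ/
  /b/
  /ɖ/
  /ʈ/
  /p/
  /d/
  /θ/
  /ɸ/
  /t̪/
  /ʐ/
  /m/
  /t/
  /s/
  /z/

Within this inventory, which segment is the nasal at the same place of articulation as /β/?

/β/ is a voiced bilabial fricative.
The nasal at the same place is a bilabial nasal — in this inventory, /m/.

/m/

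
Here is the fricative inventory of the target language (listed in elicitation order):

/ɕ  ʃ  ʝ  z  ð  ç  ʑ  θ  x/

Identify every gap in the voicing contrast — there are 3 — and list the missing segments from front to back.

/s/, /ʒ/, /ɣ/

dental: voiceless /θ/, voiced /ð/.
alveolar: voiceless —, voiced /z/.
postalveolar: voiceless /ʃ/, voiced —.
alveolo-palatal: voiceless /ɕ/, voiced /ʑ/.
palatal: voiceless /ç/, voiced /ʝ/.
velar: voiceless /x/, voiced —.
Gaps, from front to back: alveolar lacks voiceless (/s/); postalveolar lacks voiced (/ʒ/); velar lacks voiced (/ɣ/).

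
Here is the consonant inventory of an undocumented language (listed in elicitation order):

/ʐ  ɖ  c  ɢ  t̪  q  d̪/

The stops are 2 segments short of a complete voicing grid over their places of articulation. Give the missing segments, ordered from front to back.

place of articulation  voiceless  voiced  
dental            t̪        d̪      
retroflex         —         ɖ       
palatal           c         —       
uvular            q         ɢ       
Gaps, from front to back: retroflex lacks voiceless (/ʈ/); palatal lacks voiced (/ɟ/).

/ʈ/, /ɟ/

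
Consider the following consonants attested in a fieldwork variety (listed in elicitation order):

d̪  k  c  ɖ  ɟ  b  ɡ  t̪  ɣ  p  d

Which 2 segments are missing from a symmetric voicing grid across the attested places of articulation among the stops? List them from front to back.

bilabial: voiceless /p/, voiced /b/.
dental: voiceless /t̪/, voiced /d̪/.
alveolar: voiceless —, voiced /d/.
retroflex: voiceless —, voiced /ɖ/.
palatal: voiceless /c/, voiced /ɟ/.
velar: voiceless /k/, voiced /ɡ/.
Gaps, from front to back: alveolar lacks voiceless (/t/); retroflex lacks voiceless (/ʈ/).

/t/, /ʈ/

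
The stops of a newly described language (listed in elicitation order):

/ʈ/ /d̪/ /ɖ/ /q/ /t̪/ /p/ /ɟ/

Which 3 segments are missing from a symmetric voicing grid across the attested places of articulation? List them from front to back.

/b/, /c/, /ɢ/

Voiceless: /p/ (bilabial), /t̪/ (dental), /ʈ/ (retroflex), /q/ (uvular).
Voiced: /d̪/ (dental), /ɖ/ (retroflex), /ɟ/ (palatal).
Gaps, from front to back: bilabial lacks voiced (/b/); palatal lacks voiceless (/c/); uvular lacks voiced (/ɢ/).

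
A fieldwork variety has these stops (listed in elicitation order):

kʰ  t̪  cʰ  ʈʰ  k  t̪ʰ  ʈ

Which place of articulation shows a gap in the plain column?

palatal

dental: plain /t̪/, aspirated /t̪ʰ/.
retroflex: plain /ʈ/, aspirated /ʈʰ/.
palatal: plain —, aspirated /cʰ/.
velar: plain /k/, aspirated /kʰ/.
Every place of articulation has a plain member except palatal, where /c/ would be expected.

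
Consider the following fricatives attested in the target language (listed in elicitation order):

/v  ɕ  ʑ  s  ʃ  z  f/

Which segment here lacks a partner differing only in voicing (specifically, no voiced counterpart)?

/ʃ/

Labiodental: /f/ ~ /v/
Alveolar: /s/ ~ /z/
Alveolo-palatal: /ɕ/ ~ /ʑ/
Postalveolar: only /ʃ/ (voiceless); no voiced partner.
So /ʃ/ is the unpaired segment.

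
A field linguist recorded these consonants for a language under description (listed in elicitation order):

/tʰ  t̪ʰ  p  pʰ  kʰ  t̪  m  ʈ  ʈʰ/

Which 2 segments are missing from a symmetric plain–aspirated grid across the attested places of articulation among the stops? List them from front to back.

Plain: /p/ (bilabial), /t̪/ (dental), /ʈ/ (retroflex).
Aspirated: /pʰ/ (bilabial), /t̪ʰ/ (dental), /tʰ/ (alveolar), /ʈʰ/ (retroflex), /kʰ/ (velar).
Gaps, from front to back: alveolar lacks plain (/t/); velar lacks plain (/k/).

/t/, /k/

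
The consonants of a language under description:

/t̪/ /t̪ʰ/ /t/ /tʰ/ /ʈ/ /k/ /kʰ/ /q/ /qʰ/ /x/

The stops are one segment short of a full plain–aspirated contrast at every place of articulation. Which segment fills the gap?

/ʈʰ/

Plain: /t̪/ (dental), /t/ (alveolar), /ʈ/ (retroflex), /k/ (velar), /q/ (uvular).
Aspirated: /t̪ʰ/ (dental), /tʰ/ (alveolar), /kʰ/ (velar), /qʰ/ (uvular).
The retroflex row has no aspirated member, so the gap is the aspirated retroflex stop /ʈʰ/.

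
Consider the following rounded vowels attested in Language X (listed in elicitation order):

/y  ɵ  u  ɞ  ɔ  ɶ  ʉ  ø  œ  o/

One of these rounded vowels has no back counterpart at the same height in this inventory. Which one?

High: /y/ ~ /ʉ/ ~ /u/
High-mid: /ø/ ~ /ɵ/ ~ /o/
Low-mid: /œ/ ~ /ɞ/ ~ /ɔ/
Low: only /ɶ/ (front); no back partner.
So /ɶ/ is the unpaired segment.

/ɶ/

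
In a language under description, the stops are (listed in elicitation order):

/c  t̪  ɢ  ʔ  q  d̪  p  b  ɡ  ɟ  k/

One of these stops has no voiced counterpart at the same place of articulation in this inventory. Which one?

/ʔ/

Bilabial: /p/ ~ /b/
Dental: /t̪/ ~ /d̪/
Palatal: /c/ ~ /ɟ/
Velar: /k/ ~ /ɡ/
Uvular: /q/ ~ /ɢ/
Glottal: only /ʔ/ (voiceless); no voiced partner.
So /ʔ/ is the unpaired segment.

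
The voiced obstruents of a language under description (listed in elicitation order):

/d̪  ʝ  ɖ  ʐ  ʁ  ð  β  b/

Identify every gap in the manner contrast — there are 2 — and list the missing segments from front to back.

place of articulation  stop      fricative
bilabial          b         β       
dental            d̪        ð       
retroflex         ɖ         ʐ       
palatal           —         ʝ       
uvular            —         ʁ       
Gaps, from front to back: palatal lacks stop (/ɟ/); uvular lacks stop (/ɢ/).

/ɟ/, /ɢ/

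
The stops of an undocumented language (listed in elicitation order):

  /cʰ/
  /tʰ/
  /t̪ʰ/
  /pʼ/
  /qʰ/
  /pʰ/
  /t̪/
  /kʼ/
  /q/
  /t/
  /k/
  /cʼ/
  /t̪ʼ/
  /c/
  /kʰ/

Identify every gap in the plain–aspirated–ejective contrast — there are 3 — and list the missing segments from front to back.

place of articulation  plain     aspirated  ejective
bilabial          —         pʰ        pʼ      
dental            t̪        t̪ʰ       t̪ʼ     
alveolar          t         tʰ        —       
palatal           c         cʰ        cʼ      
velar             k         kʰ        kʼ      
uvular            q         qʰ        —       
Gaps, from front to back: bilabial lacks plain (/p/); alveolar lacks ejective (/tʼ/); uvular lacks ejective (/qʼ/).

/p/, /tʼ/, /qʼ/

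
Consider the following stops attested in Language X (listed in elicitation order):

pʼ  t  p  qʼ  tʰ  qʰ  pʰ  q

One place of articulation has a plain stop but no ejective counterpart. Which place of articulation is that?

Plain: /p/ (bilabial), /t/ (alveolar), /q/ (uvular).
Aspirated: /pʰ/ (bilabial), /tʰ/ (alveolar), /qʰ/ (uvular).
Ejective: /pʼ/ (bilabial), /qʼ/ (uvular).
Every place of articulation has an ejective member except alveolar, where /tʼ/ would be expected.

alveolar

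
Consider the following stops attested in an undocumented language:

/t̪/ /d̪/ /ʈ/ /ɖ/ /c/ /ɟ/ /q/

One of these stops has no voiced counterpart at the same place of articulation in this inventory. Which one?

Dental: /t̪/ ~ /d̪/
Retroflex: /ʈ/ ~ /ɖ/
Palatal: /c/ ~ /ɟ/
Uvular: only /q/ (voiceless); no voiced partner.
So /q/ is the unpaired segment.

/q/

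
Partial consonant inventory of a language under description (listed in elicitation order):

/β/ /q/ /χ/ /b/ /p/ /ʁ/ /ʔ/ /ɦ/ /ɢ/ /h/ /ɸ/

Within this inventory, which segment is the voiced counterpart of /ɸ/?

/ɸ/ is a voiceless bilabial fricative.
The voiced counterpart is a voiced bilabial fricative — in this inventory, /β/.

/β/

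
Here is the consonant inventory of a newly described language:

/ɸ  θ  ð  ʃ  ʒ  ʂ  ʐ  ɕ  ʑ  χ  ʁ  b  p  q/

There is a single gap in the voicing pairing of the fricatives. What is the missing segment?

/β/

bilabial: voiceless /ɸ/, voiced —.
dental: voiceless /θ/, voiced /ð/.
postalveolar: voiceless /ʃ/, voiced /ʒ/.
retroflex: voiceless /ʂ/, voiced /ʐ/.
alveolo-palatal: voiceless /ɕ/, voiced /ʑ/.
uvular: voiceless /χ/, voiced /ʁ/.
The bilabial row has no voiced member, so the gap is the voiced bilabial fricative /β/.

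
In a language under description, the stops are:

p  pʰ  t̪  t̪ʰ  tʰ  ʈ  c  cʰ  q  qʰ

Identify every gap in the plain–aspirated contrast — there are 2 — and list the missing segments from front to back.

place of articulation  plain     aspirated
bilabial          p         pʰ      
dental            t̪        t̪ʰ     
alveolar          —         tʰ      
retroflex         ʈ         —       
palatal           c         cʰ      
uvular            q         qʰ      
Gaps, from front to back: alveolar lacks plain (/t/); retroflex lacks aspirated (/ʈʰ/).

/t/, /ʈʰ/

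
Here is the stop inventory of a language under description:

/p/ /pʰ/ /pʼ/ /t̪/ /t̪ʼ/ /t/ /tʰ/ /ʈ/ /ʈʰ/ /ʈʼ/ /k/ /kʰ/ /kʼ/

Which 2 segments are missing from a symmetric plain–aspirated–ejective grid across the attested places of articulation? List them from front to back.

/t̪ʰ/, /tʼ/

Plain: /p/ (bilabial), /t̪/ (dental), /t/ (alveolar), /ʈ/ (retroflex), /k/ (velar).
Aspirated: /pʰ/ (bilabial), /tʰ/ (alveolar), /ʈʰ/ (retroflex), /kʰ/ (velar).
Ejective: /pʼ/ (bilabial), /t̪ʼ/ (dental), /ʈʼ/ (retroflex), /kʼ/ (velar).
Gaps, from front to back: dental lacks aspirated (/t̪ʰ/); alveolar lacks ejective (/tʼ/).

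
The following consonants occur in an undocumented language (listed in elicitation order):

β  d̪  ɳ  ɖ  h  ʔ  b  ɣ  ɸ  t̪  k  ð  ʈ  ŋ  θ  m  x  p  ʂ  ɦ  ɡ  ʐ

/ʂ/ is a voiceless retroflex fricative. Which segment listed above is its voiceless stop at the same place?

The voiceless stop at the same place is a voiceless retroflex stop — in this inventory, /ʈ/.

/ʈ/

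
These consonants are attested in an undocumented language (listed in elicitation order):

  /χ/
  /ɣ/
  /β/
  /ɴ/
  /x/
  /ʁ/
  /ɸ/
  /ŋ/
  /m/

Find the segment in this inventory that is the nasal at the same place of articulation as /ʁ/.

/ʁ/ is a voiced uvular fricative.
The nasal at the same place is an uvular nasal — in this inventory, /ɴ/.

/ɴ/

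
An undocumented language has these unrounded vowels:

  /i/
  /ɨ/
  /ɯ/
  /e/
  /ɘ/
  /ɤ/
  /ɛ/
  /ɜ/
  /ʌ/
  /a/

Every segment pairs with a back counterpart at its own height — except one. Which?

High: /i/ ~ /ɨ/ ~ /ɯ/
High-mid: /e/ ~ /ɘ/ ~ /ɤ/
Low-mid: /ɛ/ ~ /ɜ/ ~ /ʌ/
Low: only /a/ (front); no back partner.
So /a/ is the unpaired segment.

/a/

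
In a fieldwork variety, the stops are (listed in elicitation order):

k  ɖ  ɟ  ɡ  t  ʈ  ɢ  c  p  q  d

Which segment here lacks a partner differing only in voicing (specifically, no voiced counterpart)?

/p/

Alveolar: /t/ ~ /d/
Retroflex: /ʈ/ ~ /ɖ/
Palatal: /c/ ~ /ɟ/
Velar: /k/ ~ /ɡ/
Uvular: /q/ ~ /ɢ/
Bilabial: only /p/ (voiceless); no voiced partner.
So /p/ is the unpaired segment.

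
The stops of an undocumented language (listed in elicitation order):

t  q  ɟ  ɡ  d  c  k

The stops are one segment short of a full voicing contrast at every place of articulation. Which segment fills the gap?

/ɢ/

Voiceless: /t/ (alveolar), /c/ (palatal), /k/ (velar), /q/ (uvular).
Voiced: /d/ (alveolar), /ɟ/ (palatal), /ɡ/ (velar).
The uvular row has no voiced member, so the gap is the voiced uvular stop /ɢ/.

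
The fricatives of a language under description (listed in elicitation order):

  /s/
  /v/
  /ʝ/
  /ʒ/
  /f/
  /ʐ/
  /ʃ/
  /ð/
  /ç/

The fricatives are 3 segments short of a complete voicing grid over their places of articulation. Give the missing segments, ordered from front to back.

labiodental: voiceless /f/, voiced /v/.
dental: voiceless —, voiced /ð/.
alveolar: voiceless /s/, voiced —.
postalveolar: voiceless /ʃ/, voiced /ʒ/.
retroflex: voiceless —, voiced /ʐ/.
palatal: voiceless /ç/, voiced /ʝ/.
Gaps, from front to back: dental lacks voiceless (/θ/); alveolar lacks voiced (/z/); retroflex lacks voiceless (/ʂ/).

/θ/, /z/, /ʂ/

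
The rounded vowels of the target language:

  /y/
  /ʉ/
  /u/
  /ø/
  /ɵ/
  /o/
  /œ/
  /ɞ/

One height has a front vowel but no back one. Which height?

low-mid

Front: /y/ (high), /ø/ (high-mid), /œ/ (low-mid).
Central: /ʉ/ (high), /ɵ/ (high-mid), /ɞ/ (low-mid).
Back: /u/ (high), /o/ (high-mid).
Every height has a back member except low-mid, where /ɔ/ would be expected.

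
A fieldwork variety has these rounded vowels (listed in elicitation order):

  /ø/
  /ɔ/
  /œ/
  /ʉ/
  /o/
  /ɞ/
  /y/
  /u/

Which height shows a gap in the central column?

high: front /y/, central /ʉ/, back /u/.
high-mid: front /ø/, central —, back /o/.
low-mid: front /œ/, central /ɞ/, back /ɔ/.
Every height has a central member except high-mid, where /ɵ/ would be expected.

high-mid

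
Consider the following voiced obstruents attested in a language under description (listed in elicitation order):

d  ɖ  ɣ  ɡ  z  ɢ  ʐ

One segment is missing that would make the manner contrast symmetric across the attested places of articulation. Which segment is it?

/ʁ/

alveolar: stop /d/, fricative /z/.
retroflex: stop /ɖ/, fricative /ʐ/.
velar: stop /ɡ/, fricative /ɣ/.
uvular: stop /ɢ/, fricative —.
The uvular row has no fricative member, so the gap is the uvular fricative /ʁ/.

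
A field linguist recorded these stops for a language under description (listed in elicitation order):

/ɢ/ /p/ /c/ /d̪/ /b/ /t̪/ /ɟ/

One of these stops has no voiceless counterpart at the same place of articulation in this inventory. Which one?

Bilabial: /p/ ~ /b/
Dental: /t̪/ ~ /d̪/
Palatal: /c/ ~ /ɟ/
Uvular: only /ɢ/ (voiced); no voiceless partner.
So /ɢ/ is the unpaired segment.

/ɢ/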